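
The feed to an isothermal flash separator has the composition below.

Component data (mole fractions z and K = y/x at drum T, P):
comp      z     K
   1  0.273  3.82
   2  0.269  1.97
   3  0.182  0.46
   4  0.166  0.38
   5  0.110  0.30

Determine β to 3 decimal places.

Material balance + equilibrium reduce to Σ zᵢ(Kᵢ−1)/(1+β(Kᵢ−1)) = 0.
g(0) = ΣzᵢKᵢ − 1 = 0.753 and g(1) = 1 − Σzᵢ/Kᵢ = -0.407, so a root lies in (0, 1).
Newton iteration, β⁰ = 0.55:
  β = 0.550: g = 0.0508, g' = -0.838 → β = 0.611
Converged at β = 0.611.

β = 0.611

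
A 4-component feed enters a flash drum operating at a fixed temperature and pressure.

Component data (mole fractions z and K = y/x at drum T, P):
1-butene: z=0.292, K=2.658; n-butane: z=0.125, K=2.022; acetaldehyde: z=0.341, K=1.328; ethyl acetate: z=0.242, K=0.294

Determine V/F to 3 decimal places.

V/F = 0.769

Rachford–Rice: g(V/F) = Σ zᵢ(Kᵢ−1)/(1+V/F(Kᵢ−1)) = 0.
Feasibility: ΣzᵢKᵢ = 1.553, Σzᵢ/Kᵢ = 1.252 — both > 1, two phases present.
Newton iteration, V/F⁰ = 0.51:
  V/F = 0.510: g = 0.1751, g' = -0.614 → V/F = 0.795
  V/F = 0.795: g = -0.0218, g' = -0.840 → V/F = 0.770
  V/F = 0.770: g = -0.0006, g' = -0.798 → V/F = 0.769
Converged at V/F = 0.769.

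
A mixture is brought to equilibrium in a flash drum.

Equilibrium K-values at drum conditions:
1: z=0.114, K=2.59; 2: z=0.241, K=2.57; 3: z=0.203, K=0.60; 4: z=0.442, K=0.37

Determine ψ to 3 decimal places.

ψ = 0.224

Let ψ = V/F and solve Σ zᵢ(Kᵢ−1)/(1+ψ(Kᵢ−1)) = 0.
Feasibility: ΣzᵢKᵢ = 1.200, Σzᵢ/Kᵢ = 1.671 — both > 1, two phases present.
Newton iteration, ψ⁰ = 0.5:
  ψ = 0.500: g = -0.1951, g' = -0.701 → ψ = 0.222
  ψ = 0.222: g = 0.0020, g' = -0.761 → ψ = 0.224
Converged at ψ = 0.224.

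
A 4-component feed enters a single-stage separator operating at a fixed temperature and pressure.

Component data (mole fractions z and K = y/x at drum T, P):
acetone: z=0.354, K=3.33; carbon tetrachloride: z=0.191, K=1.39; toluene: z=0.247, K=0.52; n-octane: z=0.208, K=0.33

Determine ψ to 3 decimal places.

ψ = 0.607

Material balance + equilibrium reduce to Σ zᵢ(Kᵢ−1)/(1+ψ(Kᵢ−1)) = 0.
Feasibility: ΣzᵢKᵢ = 1.641, Σzᵢ/Kᵢ = 1.349 — both > 1, two phases present.
Newton iteration, ψ⁰ = 0.5:
  ψ = 0.500: g = 0.0778, g' = -0.740 → ψ = 0.605
  ψ = 0.605: g = 0.0011, g' = -0.727 → ψ = 0.607
Converged at ψ = 0.607.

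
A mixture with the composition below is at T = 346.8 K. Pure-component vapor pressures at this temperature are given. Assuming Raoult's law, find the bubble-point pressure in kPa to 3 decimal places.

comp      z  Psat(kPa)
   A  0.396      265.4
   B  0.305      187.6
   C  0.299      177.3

Pbub = 215.329 kPa

At the bubble point ψ → 0, so ΣzᵢKᵢ = 1 with Kᵢ = Pᵢˢᵃᵗ/P ⇒ P = ΣzᵢPᵢˢᵃᵗ.
P = 0.396·265.4 + 0.305·187.6 + 0.299·177.3 = 215.329 kPa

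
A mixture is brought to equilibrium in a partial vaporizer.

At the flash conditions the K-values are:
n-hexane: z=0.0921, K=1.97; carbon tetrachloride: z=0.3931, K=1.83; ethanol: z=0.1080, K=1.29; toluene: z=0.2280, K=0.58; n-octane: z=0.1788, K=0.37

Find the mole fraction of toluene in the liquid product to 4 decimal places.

x_toluene = 0.3015

Newton–Raphson from ψ = 0.65:
  ψ = 0.6500: g = -0.02940, g' = -0.4329 → ψ = 0.5821
  ψ = 0.5821: g = -0.00073, g' = -0.4126 → ψ = 0.5803
Converged at ψ = 0.5803.
Compositions from xᵢ = zᵢ/(1+ψ(Kᵢ−1)), yᵢ = Kᵢxᵢ:
  n-hexane: x = 0.0589, y = 0.1161
  carbon tetrachloride: x = 0.2653, y = 0.4855
  ethanol: x = 0.0924, y = 0.1193
  toluene: x = 0.3015, y = 0.1749
  n-octane: x = 0.2818, y = 0.1043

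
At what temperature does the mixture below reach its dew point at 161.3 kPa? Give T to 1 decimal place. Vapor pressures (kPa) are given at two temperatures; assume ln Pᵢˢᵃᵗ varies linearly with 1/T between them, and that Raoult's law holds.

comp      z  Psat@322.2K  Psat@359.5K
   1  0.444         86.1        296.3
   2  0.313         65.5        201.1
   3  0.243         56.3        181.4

T = 347.7 K

Dew-point temperature: Σzᵢ·P/Pᵢˢᵃᵗ(T) = 1. Interpolate ln Pᵢˢᵃᵗ = aᵢ + bᵢ/T.
  T = 322.2 K: ΣzᵢP/Pᵢˢᵃᵗ = 2.2988
  T = 359.5 K: ΣzᵢP/Pᵢˢᵃᵗ = 0.7088
  T = 340.9 K: ΣzᵢP/Pᵢˢᵃᵗ = 1.2338
  T = 350.2 K: ΣzᵢP/Pᵢˢᵃᵗ = 0.9283
  T = 345.5 K: ΣzᵢP/Pᵢˢᵃᵗ = 1.0697
  T = 347.9 K: ΣzᵢP/Pᵢˢᵃᵗ = 0.9945
Interpolating between 345.5 K and 347.9 K gives T ≈ 347.7 K.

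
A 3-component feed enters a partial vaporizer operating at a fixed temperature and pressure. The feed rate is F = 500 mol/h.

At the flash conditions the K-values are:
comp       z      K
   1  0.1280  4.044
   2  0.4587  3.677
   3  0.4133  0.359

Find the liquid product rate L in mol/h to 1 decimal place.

L = 117.5 mol/h

Rachford–Rice: g(ψ) = Σ zᵢ(Kᵢ−1)/(1+ψ(Kᵢ−1)) = 0.
Feasibility: ΣzᵢKᵢ = 2.3526, Σzᵢ/Kᵢ = 1.3077 — both > 1, two phases present.
Newton iteration, ψ⁰ = 0.37:
  ψ = 0.3700: g = 0.45286, g' = -1.3838 → ψ = 0.6972
  ψ = 0.6972: g = 0.07414, g' = -1.0769 → ψ = 0.7661
  ψ = 0.7661: g = -0.00112, g' = -1.1156 → ψ = 0.7651
Converged at ψ = 0.7651.
Then V = ψ·F = 0.7651·500 = 382.5 mol/h and L = F − V = 117.5 mol/h.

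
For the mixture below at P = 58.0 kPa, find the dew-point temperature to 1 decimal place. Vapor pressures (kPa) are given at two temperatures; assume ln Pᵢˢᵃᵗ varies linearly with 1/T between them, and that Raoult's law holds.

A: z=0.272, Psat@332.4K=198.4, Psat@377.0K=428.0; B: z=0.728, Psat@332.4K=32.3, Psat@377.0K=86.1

T = 346.2 K

Dew-point temperature: Σzᵢ·P/Pᵢˢᵃᵗ(T) = 1. Interpolate ln Pᵢˢᵃᵗ = aᵢ + bᵢ/T.
  T = 332.4 K: ΣzᵢP/Pᵢˢᵃᵗ = 1.3868
  T = 377.0 K: ΣzᵢP/Pᵢˢᵃᵗ = 0.5273
  T = 354.7 K: ΣzᵢP/Pᵢˢᵃᵗ = 0.8292
  T = 343.5 K: ΣzᵢP/Pᵢˢᵃᵗ = 1.0646
  T = 349.1 K: ΣzᵢP/Pᵢˢᵃᵗ = 0.9377
  T = 346.3 K: ΣzᵢP/Pᵢˢᵃᵗ = 0.9986
Interpolating between 343.5 K and 346.3 K gives T ≈ 346.2 K.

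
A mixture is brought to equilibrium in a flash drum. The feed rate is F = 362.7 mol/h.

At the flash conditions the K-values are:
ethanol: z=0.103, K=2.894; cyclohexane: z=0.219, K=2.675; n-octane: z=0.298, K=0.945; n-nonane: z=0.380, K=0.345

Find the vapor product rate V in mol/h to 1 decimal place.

Rachford–Rice: g(β) = Σ zᵢ(Kᵢ−1)/(1+β(Kᵢ−1)) = 0.
Feasibility: ΣzᵢKᵢ = 1.297, Σzᵢ/Kᵢ = 1.534 — both > 1, two phases present.
Newton–Raphson from β = 0.61:
  β = 0.610: g = -0.1595, g' = -0.683 → β = 0.376
  β = 0.376: g = -0.0082, g' = -0.645 → β = 0.364
Converged at β = 0.364.
Then V = β·F = 0.3637·362.7 = 131.9 mol/h and L = F − V = 230.8 mol/h.

V = 131.9 mol/h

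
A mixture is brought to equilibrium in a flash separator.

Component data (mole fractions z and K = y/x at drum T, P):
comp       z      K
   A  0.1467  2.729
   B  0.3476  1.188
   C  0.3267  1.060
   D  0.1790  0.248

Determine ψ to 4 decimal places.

ψ = 0.4977

Material balance + equilibrium reduce to Σ zᵢ(Kᵢ−1)/(1+ψ(Kᵢ−1)) = 0.
Check two-phase: ΣzᵢKᵢ = 1.2040 > 1 and Σzᵢ/Kᵢ = 1.3763 > 1, so g(0) = 0.2040 > 0 and g(1) = -0.3763 < 0.
Newton iteration, ψ⁰ = 0.5:
  ψ = 0.5000: g = -0.00091, g' = -0.3975 → ψ = 0.4977
Converged at ψ = 0.4977.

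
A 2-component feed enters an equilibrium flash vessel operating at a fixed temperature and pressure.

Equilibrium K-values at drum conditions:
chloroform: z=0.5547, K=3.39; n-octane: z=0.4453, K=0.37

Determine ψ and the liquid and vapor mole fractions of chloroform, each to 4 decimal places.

ψ = 0.6942, x_chloroform = 0.2086, y_chloroform = 0.7072

Material balance + equilibrium reduce to Σ zᵢ(Kᵢ−1)/(1+ψ(Kᵢ−1)) = 0.
Feasibility: ΣzᵢKᵢ = 2.0452, Σzᵢ/Kᵢ = 1.3671 — both > 1, two phases present.
Binary case is linear: z₁(K₁−1)(1+ψ(K₂−1)) + z₂(K₂−1)(1+ψ(K₁−1)) = 0
⇒ ψ = [z₁(K₁−1)+z₂(K₂−1)] / [−(K₁−1)(K₂−1)] = 1.04519/1.50570 = 0.6942
Compositions from xᵢ = zᵢ/(1+ψ(Kᵢ−1)), yᵢ = Kᵢxᵢ:
  chloroform: x = 0.2086, y = 0.7072
  n-octane: x = 0.7914, y = 0.2928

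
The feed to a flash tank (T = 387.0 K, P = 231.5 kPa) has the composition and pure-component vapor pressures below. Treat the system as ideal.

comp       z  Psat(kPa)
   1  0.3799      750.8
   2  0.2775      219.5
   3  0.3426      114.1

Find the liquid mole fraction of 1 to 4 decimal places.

x_1 = 0.1365

Raoult's law: Kᵢ = Pᵢˢᵃᵗ/P = Pᵢˢᵃᵗ/231.5.
  K_1 = 750.8/231.5 = 3.243197, K_2 = 219.5/231.5 = 0.948164, K_3 = 114.1/231.5 = 0.492873
Rachford–Rice: g(ψ) = Σ zᵢ(Kᵢ−1)/(1+ψ(Kᵢ−1)) = 0.
Feasibility: ΣzᵢKᵢ = 1.6641, Σzᵢ/Kᵢ = 1.1049 — both > 1, two phases present.
Iterate (Newton) starting at ψ = 0.61:
  ψ = 0.6100: g = 0.09341, g' = -0.5263 → ψ = 0.7875
  ψ = 0.7875: g = 0.00379, g' = -0.4948 → ψ = 0.7951
Converged at ψ = 0.7951.
Compositions from xᵢ = zᵢ/(1+ψ(Kᵢ−1)), yᵢ = Kᵢxᵢ:
  1: x = 0.1365, y = 0.4426
  2: x = 0.2894, y = 0.2744
  3: x = 0.5741, y = 0.2830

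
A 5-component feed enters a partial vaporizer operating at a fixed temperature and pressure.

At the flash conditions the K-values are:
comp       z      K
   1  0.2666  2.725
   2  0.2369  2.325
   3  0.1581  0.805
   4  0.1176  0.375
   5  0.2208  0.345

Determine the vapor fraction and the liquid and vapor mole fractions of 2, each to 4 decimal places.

Let ψ = V/F and solve Σ zᵢ(Kᵢ−1)/(1+ψ(Kᵢ−1)) = 0.
Feasibility: ΣzᵢKᵢ = 1.5248, Σzᵢ/Kᵢ = 1.3497 — both > 1, two phases present.
Newton iteration, ψ⁰ = 0.35:
  ψ = 0.3500: g = 0.18639, g' = -0.7442 → ψ = 0.6005
  ψ = 0.6005: g = 0.00976, g' = -0.7032 → ψ = 0.6143
Converged at ψ = 0.6143.
Compositions from xᵢ = zᵢ/(1+ψ(Kᵢ−1)), yᵢ = Kᵢxᵢ:
  1: x = 0.1294, y = 0.3527
  2: x = 0.1306, y = 0.3036
  3: x = 0.1796, y = 0.1446
  4: x = 0.1909, y = 0.0716
  5: x = 0.3695, y = 0.1275

ψ = 0.6143, x_2 = 0.1306, y_2 = 0.3036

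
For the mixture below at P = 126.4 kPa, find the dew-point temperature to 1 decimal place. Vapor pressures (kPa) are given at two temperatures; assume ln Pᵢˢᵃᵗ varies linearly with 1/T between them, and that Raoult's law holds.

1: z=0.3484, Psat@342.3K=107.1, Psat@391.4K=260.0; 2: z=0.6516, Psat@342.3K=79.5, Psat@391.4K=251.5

Dew-point temperature: Σzᵢ·P/Pᵢˢᵃᵗ(T) = 1. Interpolate ln Pᵢˢᵃᵗ = aᵢ + bᵢ/T.
  T = 342.3 K: ΣzᵢP/Pᵢˢᵃᵗ = 1.4472
  T = 391.4 K: ΣzᵢP/Pᵢˢᵃᵗ = 0.4969
  T = 366.9 K: ΣzᵢP/Pᵢˢᵃᵗ = 0.8158
  T = 354.6 K: ΣzᵢP/Pᵢˢᵃᵗ = 1.0752
  T = 360.8 K: ΣzᵢP/Pᵢˢᵃᵗ = 0.9332
  T = 357.7 K: ΣzᵢP/Pᵢˢᵃᵗ = 1.0010
  T = 359.2 K: ΣzᵢP/Pᵢˢᵃᵗ = 0.9675
Interpolating between 357.7 K and 359.2 K gives T ≈ 357.7 K.

T = 357.7 K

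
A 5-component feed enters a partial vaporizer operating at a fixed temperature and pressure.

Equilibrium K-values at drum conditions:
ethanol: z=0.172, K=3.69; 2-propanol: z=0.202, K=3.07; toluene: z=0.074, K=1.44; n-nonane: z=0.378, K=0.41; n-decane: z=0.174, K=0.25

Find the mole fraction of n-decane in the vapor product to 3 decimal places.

Iterate (Newton) starting at V/F = 0.48:
  V/F = 0.480: g = -0.0765, g' = -0.960 → V/F = 0.400
  V/F = 0.400: g = 0.0007, g' = -0.983 → V/F = 0.401
Converged at V/F = 0.401.
Compositions from xᵢ = zᵢ/(1+V/F(Kᵢ−1)), yᵢ = Kᵢxᵢ:
  ethanol: x = 0.083, y = 0.305
  2-propanol: x = 0.110, y = 0.339
  toluene: x = 0.063, y = 0.091
  n-nonane: x = 0.495, y = 0.203
  n-decane: x = 0.249, y = 0.062

y_n-decane = 0.062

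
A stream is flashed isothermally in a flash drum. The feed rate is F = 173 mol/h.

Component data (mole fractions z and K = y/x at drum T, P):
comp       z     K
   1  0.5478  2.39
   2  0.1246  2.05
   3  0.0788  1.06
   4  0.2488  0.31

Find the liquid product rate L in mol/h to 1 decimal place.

Material balance + equilibrium reduce to Σ zᵢ(Kᵢ−1)/(1+ψ(Kᵢ−1)) = 0.
Check two-phase: ΣzᵢKᵢ = 1.7253 > 1 and Σzᵢ/Kᵢ = 1.1669 > 1, so g(0) = 0.7253 > 0 and g(1) = -0.1669 < 0.
Newton–Raphson from ψ = 0.52:
  ψ = 0.5200: g = 0.26345, g' = -0.7025 → ψ = 0.8950
  ψ = 0.8950: g = -0.03767, g' = -1.0569 → ψ = 0.8594
  ψ = 0.8594: g = -0.00155, g' = -0.9730 → ψ = 0.8578
Converged at ψ = 0.8578.
Then V = ψ·F = 0.8578·173 = 148.4 mol/h and L = F − V = 24.6 mol/h.

L = 24.6 mol/h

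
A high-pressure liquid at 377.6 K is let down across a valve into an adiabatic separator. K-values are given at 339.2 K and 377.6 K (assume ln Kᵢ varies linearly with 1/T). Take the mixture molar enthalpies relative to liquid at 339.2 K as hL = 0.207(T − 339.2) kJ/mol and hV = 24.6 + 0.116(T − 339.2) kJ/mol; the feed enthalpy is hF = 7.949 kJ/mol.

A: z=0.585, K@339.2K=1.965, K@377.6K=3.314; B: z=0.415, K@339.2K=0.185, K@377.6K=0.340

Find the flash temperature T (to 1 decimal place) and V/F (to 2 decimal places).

Adiabatic flash: solve Rachford–Rice at each trial T, then check hF = ψ·hV(T) + (1−ψ)·hL(T).
  T = 339.2 K: K = (1.965, 0.185), RR gives ψ = 0.288, H_out = 7.078 kJ/mol
  T = 377.6 K: K = (3.314, 0.340), RR gives ψ = 0.707, H_out = 22.871 kJ/mol
  T = 358.4 K: K = (2.588, 0.255), RR gives ψ = 0.524, H_out = 15.944 kJ/mol
  T = 348.8 K: K = (2.264, 0.218), RR gives ψ = 0.420, H_out = 11.947 kJ/mol
  T = 344.0 K: K = (2.111, 0.201), RR gives ψ = 0.359, H_out = 9.662 kJ/mol
  T = 341.6 K: K = (2.037, 0.193), RR gives ψ = 0.325, H_out = 8.415 kJ/mol
  T = 340.4 K: K = (2.001, 0.189), RR gives ψ = 0.307, H_out = 7.759 kJ/mol
Linear interpolation between T = 340.4 (H_out = 7.759) and T = 341.6 (H_out = 8.415) on hF = 7.949 gives T ≈ 340.7 K, at which ψ = 0.31.

T = 340.7 K, V/F = 0.31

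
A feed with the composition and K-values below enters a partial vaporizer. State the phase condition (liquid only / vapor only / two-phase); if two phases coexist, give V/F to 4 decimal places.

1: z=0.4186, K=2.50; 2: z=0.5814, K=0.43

ΣzᵢKᵢ = 1.2965; Σzᵢ/Kᵢ = 1.5195.
Both exceed 1, so a two-phase solution exists.
Material balance + equilibrium reduce to Σ zᵢ(Kᵢ−1)/(1+ψ(Kᵢ−1)) = 0.
Binary case is linear: z₁(K₁−1)(1+ψ(K₂−1)) + z₂(K₂−1)(1+ψ(K₁−1)) = 0
⇒ ψ = [z₁(K₁−1)+z₂(K₂−1)] / [−(K₁−1)(K₂−1)] = 0.29650/0.85500 = 0.3468

two-phase, V/F = 0.3468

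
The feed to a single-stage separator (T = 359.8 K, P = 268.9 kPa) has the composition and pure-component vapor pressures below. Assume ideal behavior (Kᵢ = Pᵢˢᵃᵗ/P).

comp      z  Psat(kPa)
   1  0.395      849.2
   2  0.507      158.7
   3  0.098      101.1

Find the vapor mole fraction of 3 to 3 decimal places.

Raoult's law: Kᵢ = Pᵢˢᵃᵗ/P = Pᵢˢᵃᵗ/268.9.
  K_1 = 849.2/268.9 = 3.15805, K_2 = 158.7/268.9 = 0.59018, K_3 = 101.1/268.9 = 0.37598
Iterate (Newton) starting at V/F = 0.5:
  V/F = 0.500: g = 0.0598, g' = -0.641 → V/F = 0.593
  V/F = 0.593: g = 0.0022, g' = -0.599 → V/F = 0.597
Converged at V/F = 0.597.
Compositions from xᵢ = zᵢ/(1+V/F(Kᵢ−1)), yᵢ = Kᵢxᵢ:
  1: x = 0.173, y = 0.545
  2: x = 0.671, y = 0.396
  3: x = 0.156, y = 0.059

y_3 = 0.059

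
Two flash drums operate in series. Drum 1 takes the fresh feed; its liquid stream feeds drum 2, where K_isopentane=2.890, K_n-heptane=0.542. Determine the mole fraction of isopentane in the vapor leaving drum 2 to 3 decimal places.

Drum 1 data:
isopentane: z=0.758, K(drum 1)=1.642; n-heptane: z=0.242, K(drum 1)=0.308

Drum 1:
Material balance + equilibrium reduce to Σ zᵢ(Kᵢ−1)/(1+ψ₁(Kᵢ−1)) = 0.
g(0) = ΣzᵢKᵢ − 1 = 0.319 and g(1) = 1 − Σzᵢ/Kᵢ = -0.247, so a root lies in (0, 1).
Newton–Raphson from ψ₁ = 0.52:
  ψ₁ = 0.520: g = 0.1032, g' = -0.458 → ψ₁ = 0.745
  ψ₁ = 0.745: g = -0.0166, g' = -0.637 → ψ₁ = 0.719
  ψ₁ = 0.719: g = -0.0004, g' = -0.605 → ψ₁ = 0.718
Converged at ψ₁ = 0.718.
Drum-1 compositions:
  isopentane: x = 0.519, y = 0.852
  n-heptane: x = 0.481, y = 0.148
Drum-2 feed = drum-1 liquid: z₂ = (0.5187, 0.4813).
Drum 2:
Let ψ₂ = V/F and solve Σ zᵢ(Kᵢ−1)/(1+ψ₂(Kᵢ−1)) = 0.
Feasibility: ΣzᵢKᵢ = 1.760, Σzᵢ/Kᵢ = 1.067 — both > 1, two phases present.
Iterate (Newton) starting at ψ₂ = 0.31:
  ψ₂ = 0.310: g = 0.3613, g' = -0.874 → ψ₂ = 0.723
  ψ₂ = 0.723: g = 0.0845, g' = -0.556 → ψ₂ = 0.875
  ψ₂ = 0.875: g = 0.0014, g' = -0.544 → ψ₂ = 0.878
Converged at ψ₂ = 0.878.
  isopentane: x = 0.195, y = 0.564
  n-heptane: x = 0.805, y = 0.436

y_isopentane (drum 2) = 0.564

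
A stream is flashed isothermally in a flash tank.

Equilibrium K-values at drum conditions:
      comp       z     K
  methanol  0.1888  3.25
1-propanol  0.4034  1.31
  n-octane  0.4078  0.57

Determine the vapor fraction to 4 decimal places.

Rachford–Rice: g(ψ) = Σ zᵢ(Kᵢ−1)/(1+ψ(Kᵢ−1)) = 0.
Check two-phase: ΣzᵢKᵢ = 1.3745 > 1 and Σzᵢ/Kᵢ = 1.0815 > 1, so g(0) = 0.3745 > 0 and g(1) = -0.0815 < 0.
Newton–Raphson from ψ = 0.52:
  ψ = 0.5200: g = 0.07760, g' = -0.3568 → ψ = 0.7375
  ψ = 0.7375: g = 0.00474, g' = -0.3225 → ψ = 0.7522
Converged at ψ = 0.7522.

ψ = 0.7522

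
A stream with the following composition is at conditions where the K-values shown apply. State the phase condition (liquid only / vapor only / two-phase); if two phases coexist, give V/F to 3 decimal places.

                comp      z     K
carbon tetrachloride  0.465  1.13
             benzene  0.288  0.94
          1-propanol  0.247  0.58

liquid only

ΣzᵢKᵢ = 0.939; Σzᵢ/Kᵢ = 1.144.
Since ΣzᵢKᵢ < 1 the mixture is below its bubble point — single liquid phase.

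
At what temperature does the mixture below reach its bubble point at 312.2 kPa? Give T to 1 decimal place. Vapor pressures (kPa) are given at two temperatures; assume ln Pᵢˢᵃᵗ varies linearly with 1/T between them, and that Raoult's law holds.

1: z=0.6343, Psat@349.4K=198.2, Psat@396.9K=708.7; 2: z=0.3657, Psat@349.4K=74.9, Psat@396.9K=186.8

T = 375.8 K

Bubble-point temperature: ΣzᵢPᵢˢᵃᵗ(T) = P. Interpolate ln Pᵢˢᵃᵗ = aᵢ + bᵢ/T.
  T = 349.4 K: ΣzᵢPᵢˢᵃᵗ = 153.11 kPa
  T = 396.9 K: ΣzᵢPᵢˢᵃᵗ = 517.84 kPa
  T = 373.1 K: ΣzᵢPᵢˢᵃᵗ = 291.72 kPa
  T = 385.0 K: ΣzᵢPᵢˢᵃᵗ = 391.97 kPa
  T = 379.1 K: ΣzᵢPᵢˢᵃᵗ = 339.32 kPa
  T = 376.1 K: ΣzᵢPᵢˢᵃᵗ = 314.80 kPa
  T = 374.6 K: ΣzᵢPᵢˢᵃᵗ = 303.09 kPa
Interpolating between 374.6 K and 376.1 K gives T ≈ 375.8 K.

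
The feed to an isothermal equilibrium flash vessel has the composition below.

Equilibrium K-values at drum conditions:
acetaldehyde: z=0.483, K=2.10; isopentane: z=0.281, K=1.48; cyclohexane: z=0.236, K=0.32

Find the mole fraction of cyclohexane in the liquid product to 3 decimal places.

Material balance + equilibrium reduce to Σ zᵢ(Kᵢ−1)/(1+ψ(Kᵢ−1)) = 0.
Feasibility: ΣzᵢKᵢ = 1.506, Σzᵢ/Kᵢ = 1.157 — both > 1, two phases present.
Newton iteration, ψ⁰ = 0.61:
  ψ = 0.610: g = 0.1481, g' = -0.567 → ψ = 0.871
  ψ = 0.871: g = -0.0274, g' = -0.842 → ψ = 0.839
  ψ = 0.839: g = -0.0010, g' = -0.782 → ψ = 0.837
Converged at ψ = 0.837.
Compositions from xᵢ = zᵢ/(1+ψ(Kᵢ−1)), yᵢ = Kᵢxᵢ:
  acetaldehyde: x = 0.251, y = 0.528
  isopentane: x = 0.200, y = 0.297
  cyclohexane: x = 0.548, y = 0.175

x_cyclohexane = 0.548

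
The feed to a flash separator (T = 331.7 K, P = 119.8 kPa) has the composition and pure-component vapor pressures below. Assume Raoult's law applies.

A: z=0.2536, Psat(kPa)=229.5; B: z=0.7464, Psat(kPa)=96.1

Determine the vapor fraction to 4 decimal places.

ψ = 0.4668

Raoult's law: Kᵢ = Pᵢˢᵃᵗ/P = Pᵢˢᵃᵗ/119.8.
  K_A = 229.5/119.8 = 1.915693, K_B = 96.1/119.8 = 0.802170
Let ψ = V/F and solve Σ zᵢ(Kᵢ−1)/(1+ψ(Kᵢ−1)) = 0.
Feasibility: ΣzᵢKᵢ = 1.0846, Σzᵢ/Kᵢ = 1.0629 — both > 1, two phases present.
Binary case is linear: z₁(K₁−1)(1+ψ(K₂−1)) + z₂(K₂−1)(1+ψ(K₁−1)) = 0
⇒ ψ = [z₁(K₁−1)+z₂(K₂−1)] / [−(K₁−1)(K₂−1)] = 0.08456/0.18115 = 0.4668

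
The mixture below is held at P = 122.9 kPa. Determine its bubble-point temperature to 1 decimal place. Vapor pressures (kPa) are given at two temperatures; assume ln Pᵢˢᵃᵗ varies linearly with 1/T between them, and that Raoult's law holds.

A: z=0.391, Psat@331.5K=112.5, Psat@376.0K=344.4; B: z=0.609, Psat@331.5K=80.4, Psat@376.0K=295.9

Bubble-point temperature: ΣzᵢPᵢˢᵃᵗ(T) = P. Interpolate ln Pᵢˢᵃᵗ = aᵢ + bᵢ/T.
  T = 331.5 K: ΣzᵢPᵢˢᵃᵗ = 92.95 kPa
  T = 376.0 K: ΣzᵢPᵢˢᵃᵗ = 314.86 kPa
  T = 353.8 K: ΣzᵢPᵢˢᵃᵗ = 177.82 kPa
  T = 342.6 K: ΣzᵢPᵢˢᵃᵗ = 129.70 kPa
  T = 337.1 K: ΣzᵢPᵢˢᵃᵗ = 110.26 kPa
  T = 339.9 K: ΣzᵢPᵢˢᵃᵗ = 119.84 kPa
  T = 341.2 K: ΣzᵢPᵢˢᵃᵗ = 124.51 kPa
Interpolating between 339.9 K and 341.2 K gives T ≈ 340.8 K.

T = 340.8 K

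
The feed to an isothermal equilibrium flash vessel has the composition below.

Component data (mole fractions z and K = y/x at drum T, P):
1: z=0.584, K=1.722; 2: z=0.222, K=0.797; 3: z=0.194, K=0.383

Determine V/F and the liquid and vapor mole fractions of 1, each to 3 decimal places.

Rachford–Rice: g(V/F) = Σ zᵢ(Kᵢ−1)/(1+V/F(Kᵢ−1)) = 0.
Feasibility: ΣzᵢKᵢ = 1.257, Σzᵢ/Kᵢ = 1.124 — both > 1, two phases present.
Newton iteration, V/F⁰ = 0.5:
  V/F = 0.500: g = 0.0866, g' = -0.330 → V/F = 0.762
  V/F = 0.762: g = -0.0073, g' = -0.403 → V/F = 0.744
Converged at V/F = 0.744.
Compositions from xᵢ = zᵢ/(1+V/F(Kᵢ−1)), yᵢ = Kᵢxᵢ:
  1: x = 0.380, y = 0.654
  2: x = 0.261, y = 0.208
  3: x = 0.359, y = 0.137

V/F = 0.744, x_1 = 0.380, y_1 = 0.654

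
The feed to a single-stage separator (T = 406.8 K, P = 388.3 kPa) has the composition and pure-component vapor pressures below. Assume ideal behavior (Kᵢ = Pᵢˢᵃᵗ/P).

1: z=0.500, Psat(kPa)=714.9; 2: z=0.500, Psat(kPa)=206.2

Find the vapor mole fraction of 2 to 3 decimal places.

Raoult's law: Kᵢ = Pᵢˢᵃᵗ/P = Pᵢˢᵃᵗ/388.3.
  K_1 = 714.9/388.3 = 1.84110, K_2 = 206.2/388.3 = 0.53103
Material balance + equilibrium reduce to Σ zᵢ(Kᵢ−1)/(1+ψ(Kᵢ−1)) = 0.
Feasibility: ΣzᵢKᵢ = 1.186, Σzᵢ/Kᵢ = 1.213 — both > 1, two phases present.
Binary case is linear: z₁(K₁−1)(1+ψ(K₂−1)) + z₂(K₂−1)(1+ψ(K₁−1)) = 0
⇒ ψ = [z₁(K₁−1)+z₂(K₂−1)] / [−(K₁−1)(K₂−1)] = 0.1861/0.3944 = 0.472
Compositions from xᵢ = zᵢ/(1+ψ(Kᵢ−1)), yᵢ = Kᵢxᵢ:
  1: x = 0.358, y = 0.659
  2: x = 0.642, y = 0.341

y_2 = 0.341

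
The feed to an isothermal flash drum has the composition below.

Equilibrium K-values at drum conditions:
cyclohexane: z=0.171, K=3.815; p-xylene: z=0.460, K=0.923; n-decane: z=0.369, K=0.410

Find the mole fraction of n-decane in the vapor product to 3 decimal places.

y_n-decane = 0.176

Newton iteration, β⁰ = 0.5:
  β = 0.500: g = -0.1457, g' = -0.495 → β = 0.206
  β = 0.206: g = 0.0210, g' = -0.713 → β = 0.235
  β = 0.235: g = 0.0007, g' = -0.666 → β = 0.236
Converged at β = 0.236.
Compositions from xᵢ = zᵢ/(1+β(Kᵢ−1)), yᵢ = Kᵢxᵢ:
  cyclohexane: x = 0.103, y = 0.392
  p-xylene: x = 0.469, y = 0.432
  n-decane: x = 0.429, y = 0.176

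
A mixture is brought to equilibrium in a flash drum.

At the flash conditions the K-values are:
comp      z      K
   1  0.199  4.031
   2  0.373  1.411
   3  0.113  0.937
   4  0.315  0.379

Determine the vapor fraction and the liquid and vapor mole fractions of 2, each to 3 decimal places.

ψ = 0.631, x_2 = 0.296, y_2 = 0.418

Newton–Raphson from ψ = 0.5:
  ψ = 0.500: g = 0.0759, g' = -0.588 → ψ = 0.629
  ψ = 0.629: g = 0.0009, g' = -0.584 → ψ = 0.631
Converged at ψ = 0.631.
Compositions from xᵢ = zᵢ/(1+ψ(Kᵢ−1)), yᵢ = Kᵢxᵢ:
  1: x = 0.068, y = 0.276
  2: x = 0.296, y = 0.418
  3: x = 0.118, y = 0.110
  4: x = 0.518, y = 0.196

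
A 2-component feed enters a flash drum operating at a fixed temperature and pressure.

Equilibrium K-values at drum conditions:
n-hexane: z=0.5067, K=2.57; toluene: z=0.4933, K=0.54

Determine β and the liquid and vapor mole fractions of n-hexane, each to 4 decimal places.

Material balance + equilibrium reduce to Σ zᵢ(Kᵢ−1)/(1+β(Kᵢ−1)) = 0.
Feasibility: ΣzᵢKᵢ = 1.5686, Σzᵢ/Kᵢ = 1.1107 — both > 1, two phases present.
Binary case is linear: z₁(K₁−1)(1+β(K₂−1)) + z₂(K₂−1)(1+β(K₁−1)) = 0
⇒ β = [z₁(K₁−1)+z₂(K₂−1)] / [−(K₁−1)(K₂−1)] = 0.56860/0.72220 = 0.7873
Compositions from xᵢ = zᵢ/(1+β(Kᵢ−1)), yᵢ = Kᵢxᵢ:
  n-hexane: x = 0.2266, y = 0.5824
  toluene: x = 0.7734, y = 0.4176

β = 0.7873, x_n-hexane = 0.2266, y_n-hexane = 0.5824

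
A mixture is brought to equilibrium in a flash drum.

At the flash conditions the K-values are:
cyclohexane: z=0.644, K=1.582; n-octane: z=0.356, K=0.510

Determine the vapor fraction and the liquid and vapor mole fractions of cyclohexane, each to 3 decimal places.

Let ψ = V/F and solve Σ zᵢ(Kᵢ−1)/(1+ψ(Kᵢ−1)) = 0.
g(0) = ΣzᵢKᵢ − 1 = 0.200 and g(1) = 1 − Σzᵢ/Kᵢ = -0.105, so a root lies in (0, 1).
Iterate (Newton) starting at ψ = 0.5:
  ψ = 0.500: g = 0.0593, g' = -0.281 → ψ = 0.711
  ψ = 0.711: g = -0.0026, g' = -0.310 → ψ = 0.703
Converged at ψ = 0.703.
Compositions from xᵢ = zᵢ/(1+ψ(Kᵢ−1)), yᵢ = Kᵢxᵢ:
  cyclohexane: x = 0.457, y = 0.723
  n-octane: x = 0.543, y = 0.277

ψ = 0.703, x_cyclohexane = 0.457, y_cyclohexane = 0.723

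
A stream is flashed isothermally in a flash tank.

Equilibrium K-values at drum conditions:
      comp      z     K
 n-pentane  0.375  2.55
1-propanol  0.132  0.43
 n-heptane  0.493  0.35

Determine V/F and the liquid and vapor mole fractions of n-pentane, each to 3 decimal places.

V/F = 0.189, x_n-pentane = 0.290, y_n-pentane = 0.740

Material balance + equilibrium reduce to Σ zᵢ(Kᵢ−1)/(1+V/F(Kᵢ−1)) = 0.
Check two-phase: ΣzᵢKᵢ = 1.186 > 1 and Σzᵢ/Kᵢ = 1.863 > 1, so g(0) = 0.186 > 0 and g(1) = -0.863 < 0.
Newton iteration, V/F⁰ = 0.5:
  V/F = 0.500: g = -0.2525, g' = -0.827 → V/F = 0.195
  V/F = 0.195: g = -0.0050, g' = -0.859 → V/F = 0.189
Converged at V/F = 0.189.
Compositions from xᵢ = zᵢ/(1+V/F(Kᵢ−1)), yᵢ = Kᵢxᵢ:
  n-pentane: x = 0.290, y = 0.740
  1-propanol: x = 0.148, y = 0.064
  n-heptane: x = 0.562, y = 0.197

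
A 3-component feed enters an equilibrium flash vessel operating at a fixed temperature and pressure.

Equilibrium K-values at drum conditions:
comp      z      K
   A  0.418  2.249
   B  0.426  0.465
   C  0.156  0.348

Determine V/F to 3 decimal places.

V/F = 0.271

Iterate (Newton) starting at V/F = 0.5:
  V/F = 0.500: g = -0.1407, g' = -0.620 → V/F = 0.273
  V/F = 0.273: g = -0.0014, g' = -0.628 → V/F = 0.271
Converged at V/F = 0.271.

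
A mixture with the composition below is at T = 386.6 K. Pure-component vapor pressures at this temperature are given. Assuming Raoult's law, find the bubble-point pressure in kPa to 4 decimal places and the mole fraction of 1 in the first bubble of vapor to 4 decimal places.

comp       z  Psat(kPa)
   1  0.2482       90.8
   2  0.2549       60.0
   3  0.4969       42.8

Pbub = 59.0979 kPa, y_1 = 0.3813

At the bubble point ψ → 0, so ΣzᵢKᵢ = 1 with Kᵢ = Pᵢˢᵃᵗ/P ⇒ P = ΣzᵢPᵢˢᵃᵗ.
P = 0.2482·90.8 + 0.2549·60.0 + 0.4969·42.8 = 59.0979 kPa
yᵢ = zᵢPᵢˢᵃᵗ/P ⇒ y_1 = 0.2482·90.8/59.0979 = 0.3813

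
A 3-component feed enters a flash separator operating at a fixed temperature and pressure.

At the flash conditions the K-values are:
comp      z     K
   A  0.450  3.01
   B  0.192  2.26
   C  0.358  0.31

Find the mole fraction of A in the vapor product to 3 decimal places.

y_A = 0.551

Material balance + equilibrium reduce to Σ zᵢ(Kᵢ−1)/(1+ψ(Kᵢ−1)) = 0.
Feasibility: ΣzᵢKᵢ = 1.899, Σzᵢ/Kᵢ = 1.389 — both > 1, two phases present.
Newton–Raphson from ψ = 0.5:
  ψ = 0.500: g = 0.2224, g' = -0.964 → ψ = 0.731
  ψ = 0.731: g = -0.0058, g' = -1.074 → ψ = 0.725
Converged at ψ = 0.725.
Compositions from xᵢ = zᵢ/(1+ψ(Kᵢ−1)), yᵢ = Kᵢxᵢ:
  A: x = 0.183, y = 0.551
  B: x = 0.100, y = 0.227
  C: x = 0.717, y = 0.222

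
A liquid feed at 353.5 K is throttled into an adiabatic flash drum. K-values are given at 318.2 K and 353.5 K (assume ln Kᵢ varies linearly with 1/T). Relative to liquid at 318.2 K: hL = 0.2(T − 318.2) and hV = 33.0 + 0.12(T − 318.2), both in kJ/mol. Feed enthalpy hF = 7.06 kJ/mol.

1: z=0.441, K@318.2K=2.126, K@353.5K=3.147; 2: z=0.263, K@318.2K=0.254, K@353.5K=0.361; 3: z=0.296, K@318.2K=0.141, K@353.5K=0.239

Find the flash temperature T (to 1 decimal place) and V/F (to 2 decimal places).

T = 327.7 K, V/F = 0.16

Adiabatic flash: solve Rachford–Rice at each trial T, then check hF = ψ·hV(T) + (1−ψ)·hL(T).
  T = 318.2 K: K = (2.126, 0.254, 0.141), RR gives ψ = 0.051, H_out = 1.673 kJ/mol
  T = 353.5 K: K = (3.147, 0.361, 0.239), RR gives ψ = 0.365, H_out = 18.068 kJ/mol
  T = 335.9 K: K = (2.615, 0.306, 0.186), RR gives ψ = 0.235, H_out = 10.970 kJ/mol
  T = 327.0 K: K = (2.363, 0.279, 0.163), RR gives ψ = 0.153, H_out = 6.701 kJ/mol
  T = 331.4 K: K = (2.486, 0.292, 0.174), RR gives ψ = 0.196, H_out = 8.891 kJ/mol
  T = 329.2 K: K = (2.424, 0.286, 0.168), RR gives ψ = 0.175, H_out = 7.818 kJ/mol
Linear interpolation between T = 327.0 (H_out = 6.701) and T = 329.2 (H_out = 7.818) on hF = 7.06 gives T ≈ 327.7 K, at which ψ = 0.16.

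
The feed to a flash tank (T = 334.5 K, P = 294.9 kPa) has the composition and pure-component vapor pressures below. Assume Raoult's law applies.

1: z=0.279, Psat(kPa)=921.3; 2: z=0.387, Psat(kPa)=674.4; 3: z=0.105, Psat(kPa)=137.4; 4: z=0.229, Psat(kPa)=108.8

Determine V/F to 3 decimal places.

Raoult's law: Kᵢ = Pᵢˢᵃᵗ/P = Pᵢˢᵃᵗ/294.9.
  K_1 = 921.3/294.9 = 3.12411, K_2 = 674.4/294.9 = 2.28688, K_3 = 137.4/294.9 = 0.46592, K_4 = 108.8/294.9 = 0.36894
Rachford–Rice: g(V/F) = Σ zᵢ(Kᵢ−1)/(1+V/F(Kᵢ−1)) = 0.
Check two-phase: ΣzᵢKᵢ = 1.890 > 1 and Σzᵢ/Kᵢ = 1.105 > 1, so g(0) = 0.890 > 0 and g(1) = -0.105 < 0.
Newton–Raphson from V/F = 0.44:
  V/F = 0.440: g = 0.3509, g' = -0.824 → V/F = 0.866
  V/F = 0.866: g = 0.0211, g' = -0.847 → V/F = 0.891
Converged at V/F = 0.891.

V/F = 0.891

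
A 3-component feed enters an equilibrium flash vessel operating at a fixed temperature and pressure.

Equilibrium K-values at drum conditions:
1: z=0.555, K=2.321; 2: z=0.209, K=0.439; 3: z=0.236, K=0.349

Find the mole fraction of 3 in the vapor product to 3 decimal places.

Let ψ = V/F and solve Σ zᵢ(Kᵢ−1)/(1+ψ(Kᵢ−1)) = 0.
Feasibility: ΣzᵢKᵢ = 1.462, Σzᵢ/Kᵢ = 1.391 — both > 1, two phases present.
Newton iteration, ψ⁰ = 0.51:
  ψ = 0.510: g = 0.0438, g' = -0.699 → ψ = 0.573
  ψ = 0.573: g = -0.0003, g' = -0.711 → ψ = 0.572
Converged at ψ = 0.572.
Compositions from xᵢ = zᵢ/(1+ψ(Kᵢ−1)), yᵢ = Kᵢxᵢ:
  1: x = 0.316, y = 0.734
  2: x = 0.308, y = 0.135
  3: x = 0.376, y = 0.131

y_3 = 0.131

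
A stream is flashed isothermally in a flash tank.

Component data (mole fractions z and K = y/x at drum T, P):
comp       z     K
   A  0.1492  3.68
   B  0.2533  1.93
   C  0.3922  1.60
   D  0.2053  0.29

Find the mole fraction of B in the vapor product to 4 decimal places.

Material balance + equilibrium reduce to Σ zᵢ(Kᵢ−1)/(1+ψ(Kᵢ−1)) = 0.
Check two-phase: ΣzᵢKᵢ = 1.7250 > 1 and Σzᵢ/Kᵢ = 1.1248 > 1, so g(0) = 0.7250 > 0 and g(1) = -0.1248 < 0.
Iterate (Newton) starting at ψ = 0.58:
  ψ = 0.5800: g = 0.23632, g' = -0.6335 → ψ = 0.9530
  ψ = 0.9530: g = -0.06370, g' = -1.1934 → ψ = 0.8997
  ψ = 0.8997: g = -0.00520, g' = -1.0097 → ψ = 0.8945
Converged at ψ = 0.8945.
Compositions from xᵢ = zᵢ/(1+ψ(Kᵢ−1)), yᵢ = Kᵢxᵢ:
  A: x = 0.0439, y = 0.1616
  B: x = 0.1383, y = 0.2669
  C: x = 0.2552, y = 0.4084
  D: x = 0.5626, y = 0.1631

y_B = 0.2669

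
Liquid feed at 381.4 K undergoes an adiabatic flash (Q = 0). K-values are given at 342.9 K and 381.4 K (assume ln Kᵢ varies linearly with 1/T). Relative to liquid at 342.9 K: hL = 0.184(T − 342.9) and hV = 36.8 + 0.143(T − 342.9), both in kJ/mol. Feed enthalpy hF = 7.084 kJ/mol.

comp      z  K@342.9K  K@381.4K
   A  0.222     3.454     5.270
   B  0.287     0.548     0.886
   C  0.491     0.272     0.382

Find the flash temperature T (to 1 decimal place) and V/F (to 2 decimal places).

T = 355.6 K, V/F = 0.13

Adiabatic flash: solve Rachford–Rice at each trial T, then check hF = ψ·hV(T) + (1−ψ)·hL(T).
  T = 342.9 K: K = (3.454, 0.548, 0.272), RR gives ψ = 0.037, H_out = 1.366 kJ/mol
  T = 381.4 K: K = (5.270, 0.886, 0.382), RR gives ψ = 0.309, H_out = 17.958 kJ/mol
  T = 362.1 K: K = (4.312, 0.705, 0.325), RR gives ψ = 0.175, H_out = 9.851 kJ/mol
  T = 352.5 K: K = (3.871, 0.624, 0.298), RR gives ψ = 0.109, H_out = 5.727 kJ/mol
  T = 357.3 K: K = (4.089, 0.664, 0.311), RR gives ψ = 0.142, H_out = 7.809 kJ/mol
  T = 354.9 K: K = (3.979, 0.644, 0.305), RR gives ψ = 0.126, H_out = 6.774 kJ/mol
Linear interpolation between T = 354.9 (H_out = 6.774) and T = 357.3 (H_out = 7.809) on hF = 7.084 gives T ≈ 355.6 K, at which ψ = 0.13.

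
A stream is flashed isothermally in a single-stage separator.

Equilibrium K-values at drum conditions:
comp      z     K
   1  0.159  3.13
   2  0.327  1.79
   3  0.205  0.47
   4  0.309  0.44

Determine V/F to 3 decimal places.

Newton–Raphson from V/F = 0.5:
  V/F = 0.500: g = -0.0390, g' = -0.568 → V/F = 0.431
  V/F = 0.431: g = 0.0002, g' = -0.575 → V/F = 0.432
Converged at V/F = 0.432.

V/F = 0.432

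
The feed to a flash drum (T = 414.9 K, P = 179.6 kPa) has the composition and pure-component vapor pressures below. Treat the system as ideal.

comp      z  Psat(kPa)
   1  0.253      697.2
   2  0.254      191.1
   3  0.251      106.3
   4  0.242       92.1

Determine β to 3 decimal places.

Raoult's law: Kᵢ = Pᵢˢᵃᵗ/P = Pᵢˢᵃᵗ/179.6.
  K_1 = 697.2/179.6 = 3.88196, K_2 = 191.1/179.6 = 1.06403, K_3 = 106.3/179.6 = 0.59187, K_4 = 92.1/179.6 = 0.51281
Material balance + equilibrium reduce to Σ zᵢ(Kᵢ−1)/(1+β(Kᵢ−1)) = 0.
Feasibility: ΣzᵢKᵢ = 1.525, Σzᵢ/Kᵢ = 1.200 — both > 1, two phases present.
Iterate (Newton) starting at β = 0.45:
  β = 0.450: g = 0.0568, g' = -0.556 → β = 0.552
  β = 0.552: g = 0.0036, g' = -0.491 → β = 0.559
Converged at β = 0.559.

β = 0.559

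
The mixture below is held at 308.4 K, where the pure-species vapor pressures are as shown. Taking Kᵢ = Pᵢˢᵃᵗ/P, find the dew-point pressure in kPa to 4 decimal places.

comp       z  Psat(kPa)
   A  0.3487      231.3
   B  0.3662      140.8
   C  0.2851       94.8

Pdew = 140.5323 kPa

At the dew point ψ → 1, so Σzᵢ/Kᵢ = 1 with Kᵢ = Pᵢˢᵃᵗ/P ⇒ 1/P = Σzᵢ/Pᵢˢᵃᵗ.
1/P = 0.3487/231.3 + 0.3662/140.8 + 0.2851/94.8 = 0.0071158 ⇒ P = 140.5323 kPa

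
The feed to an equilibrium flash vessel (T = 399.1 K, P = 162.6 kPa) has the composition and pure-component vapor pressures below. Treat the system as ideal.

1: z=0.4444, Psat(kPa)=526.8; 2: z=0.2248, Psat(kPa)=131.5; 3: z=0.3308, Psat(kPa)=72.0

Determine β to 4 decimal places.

β = 0.7573

Raoult's law: Kᵢ = Pᵢˢᵃᵗ/P = Pᵢˢᵃᵗ/162.6.
  K_1 = 526.8/162.6 = 3.239852, K_2 = 131.5/162.6 = 0.808733, K_3 = 72.0/162.6 = 0.442804
Material balance + equilibrium reduce to Σ zᵢ(Kᵢ−1)/(1+β(Kᵢ−1)) = 0.
g(0) = ΣzᵢKᵢ − 1 = 0.7681 and g(1) = 1 − Σzᵢ/Kᵢ = -0.1622, so a root lies in (0, 1).
Iterate (Newton) starting at β = 0.48:
  β = 0.4800: g = 0.18072, g' = -0.7191 → β = 0.7313
  β = 0.7313: g = 0.01626, g' = -0.6240 → β = 0.7574
  β = 0.7574: g = -0.00001, g' = -0.6253 → β = 0.7573
Converged at β = 0.7573.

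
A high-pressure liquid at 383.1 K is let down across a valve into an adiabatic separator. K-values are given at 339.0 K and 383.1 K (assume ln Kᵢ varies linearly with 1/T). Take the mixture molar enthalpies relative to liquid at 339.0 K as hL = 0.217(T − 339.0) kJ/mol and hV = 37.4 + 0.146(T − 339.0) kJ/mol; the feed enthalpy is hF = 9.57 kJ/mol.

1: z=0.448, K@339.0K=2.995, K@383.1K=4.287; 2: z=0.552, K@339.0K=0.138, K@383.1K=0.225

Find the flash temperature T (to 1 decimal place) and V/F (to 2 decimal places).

T = 340.3 K, V/F = 0.25

Adiabatic flash: solve Rachford–Rice at each trial T, then check hF = ψ·hV(T) + (1−ψ)·hL(T).
  T = 339.0 K: K = (2.995, 0.138), RR gives ψ = 0.243, H_out = 9.089 kJ/mol
  T = 383.1 K: K = (4.287, 0.225), RR gives ψ = 0.410, H_out = 23.624 kJ/mol
  T = 361.1 K: K = (3.624, 0.179), RR gives ψ = 0.335, H_out = 16.810 kJ/mol
  T = 350.1 K: K = (3.306, 0.158), RR gives ψ = 0.293, H_out = 13.122 kJ/mol
  T = 344.6 K: K = (3.151, 0.148), RR gives ψ = 0.269, H_out = 11.171 kJ/mol
  T = 341.8 K: K = (3.072, 0.143), RR gives ψ = 0.256, H_out = 10.143 kJ/mol
  T = 340.4 K: K = (3.034, 0.140), RR gives ψ = 0.250, H_out = 9.620 kJ/mol
Linear interpolation between T = 339.0 (H_out = 9.089) and T = 340.4 (H_out = 9.620) on hF = 9.57 gives T ≈ 340.3 K, at which ψ = 0.25.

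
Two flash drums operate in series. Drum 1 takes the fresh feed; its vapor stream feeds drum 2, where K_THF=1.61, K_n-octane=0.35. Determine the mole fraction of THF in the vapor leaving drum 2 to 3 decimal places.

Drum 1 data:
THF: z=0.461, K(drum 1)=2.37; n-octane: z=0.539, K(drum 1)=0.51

y_THF (drum 2) = 0.831

Drum 1:
Let ψ₁ = V/F and solve Σ zᵢ(Kᵢ−1)/(1+ψ₁(Kᵢ−1)) = 0.
g(0) = ΣzᵢKᵢ − 1 = 0.367 and g(1) = 1 − Σzᵢ/Kᵢ = -0.251, so a root lies in (0, 1).
Iterate (Newton) starting at ψ₁ = 0.45:
  ψ₁ = 0.450: g = 0.0519, g' = -0.544 → ψ₁ = 0.545
  ψ₁ = 0.545: g = 0.0011, g' = -0.524 → ψ₁ = 0.547
Converged at ψ₁ = 0.547.
Drum-1 compositions:
  THF: x = 0.263, y = 0.624
  n-octane: x = 0.737, y = 0.376
Drum-2 feed = drum-1 vapor: z₂ = (0.6244, 0.3756).
Drum 2:
Rachford–Rice: g(ψ₂) = Σ zᵢ(Kᵢ−1)/(1+ψ₂(Kᵢ−1)) = 0.
Feasibility: ΣzᵢKᵢ = 1.137, Σzᵢ/Kᵢ = 1.461 — both > 1, two phases present.
Iterate (Newton) starting at ψ₂ = 0.5:
  ψ₂ = 0.500: g = -0.0699, g' = -0.485 → ψ₂ = 0.356
  ψ₂ = 0.356: g = -0.0047, g' = -0.425 → ψ₂ = 0.345
Converged at ψ₂ = 0.345.
  THF: x = 0.516, y = 0.831
  n-octane: x = 0.484, y = 0.169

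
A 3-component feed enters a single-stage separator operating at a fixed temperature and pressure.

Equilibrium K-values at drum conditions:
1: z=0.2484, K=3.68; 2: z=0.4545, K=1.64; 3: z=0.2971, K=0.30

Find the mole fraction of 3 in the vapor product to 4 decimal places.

y_3 = 0.1817

Newton–Raphson from V/F = 0.31:
  V/F = 0.3100: g = 0.34074, g' = -0.8994 → V/F = 0.6889
  V/F = 0.6889: g = 0.03413, g' = -0.8529 → V/F = 0.7289
  V/F = 0.7289: g = -0.00086, g' = -0.8980 → V/F = 0.7279
Converged at V/F = 0.7279.
Compositions from xᵢ = zᵢ/(1+V/F(Kᵢ−1)), yᵢ = Kᵢxᵢ:
  1: x = 0.0842, y = 0.3098
  2: x = 0.3101, y = 0.5085
  3: x = 0.6058, y = 0.1817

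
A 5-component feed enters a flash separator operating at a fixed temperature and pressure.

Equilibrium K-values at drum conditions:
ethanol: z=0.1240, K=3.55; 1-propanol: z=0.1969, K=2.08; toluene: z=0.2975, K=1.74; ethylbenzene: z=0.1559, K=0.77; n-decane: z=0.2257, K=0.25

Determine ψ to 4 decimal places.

Rachford–Rice: g(ψ) = Σ zᵢ(Kᵢ−1)/(1+ψ(Kᵢ−1)) = 0.
g(0) = ΣzᵢKᵢ − 1 = 0.5439 and g(1) = 1 − Σzᵢ/Kᵢ = -0.4058, so a root lies in (0, 1).
Newton–Raphson from ψ = 0.5:
  ψ = 0.5000: g = 0.12641, g' = -0.6750 → ψ = 0.6873
  ψ = 0.6873: g = -0.00909, g' = -0.8061 → ψ = 0.6760
  ψ = 0.6760: g = -0.00008, g' = -0.7917 → ψ = 0.6759
Converged at ψ = 0.6759.

ψ = 0.6759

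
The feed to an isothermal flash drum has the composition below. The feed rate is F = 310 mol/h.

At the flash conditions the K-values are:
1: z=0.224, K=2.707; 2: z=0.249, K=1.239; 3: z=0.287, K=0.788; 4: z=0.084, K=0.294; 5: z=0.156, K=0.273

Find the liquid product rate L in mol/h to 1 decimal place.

L = 202.9 mol/h

Material balance + equilibrium reduce to Σ zᵢ(Kᵢ−1)/(1+ψ(Kᵢ−1)) = 0.
Feasibility: ΣzᵢKᵢ = 1.208, Σzᵢ/Kᵢ = 1.505 — both > 1, two phases present.
Newton iteration, ψ⁰ = 0.49:
  ψ = 0.490: g = -0.0733, g' = -0.518 → ψ = 0.349
  ψ = 0.349: g = -0.0016, g' = -0.505 → ψ = 0.345
Converged at ψ = 0.345.
Then V = ψ·F = 0.3454·310 = 107.1 mol/h and L = F − V = 202.9 mol/h.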